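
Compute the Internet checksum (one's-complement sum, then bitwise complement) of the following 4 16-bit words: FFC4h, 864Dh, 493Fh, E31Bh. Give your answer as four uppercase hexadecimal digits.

One's-complement addition (fold any carry out of bit 15 back into bit 0):
  0xFFC4 + 0x864D = 0x18611 → wrap carry → 0x8612
  0x8612 + 0x493F = 0x0CF51
  0xCF51 + 0xE31B = 0x1B26C → wrap carry → 0xB26D
One's-complement sum = 0xB26D.
Checksum = ~0xB26D & 0xFFFF = 0x4D92.

4D92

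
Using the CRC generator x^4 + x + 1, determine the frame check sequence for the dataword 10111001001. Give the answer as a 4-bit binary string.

Append 4 zeros: 101110010010000. Divide by 10011 (XOR where the leading bit is 1):
  pos 0: 10111 XOR 10011 = 00100
  pos 2: 10000 XOR 10011 = 00011
  pos 5: 11100 XOR 10011 = 01111
  pos 6: 11111 XOR 10011 = 01100
  pos 7: 11000 XOR 10011 = 01011
  pos 8: 10110 XOR 10011 = 00101
  pos 10: 10100 XOR 10011 = 00111
Remainder (last 4 bits) = 0111. This is the CRC / FCS.

0111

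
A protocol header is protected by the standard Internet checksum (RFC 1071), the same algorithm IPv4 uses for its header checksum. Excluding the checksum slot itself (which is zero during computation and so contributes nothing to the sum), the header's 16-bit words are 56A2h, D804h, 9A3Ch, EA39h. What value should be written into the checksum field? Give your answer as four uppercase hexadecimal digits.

4CE2

One's-complement addition (fold any carry out of bit 15 back into bit 0):
  0x56A2 + 0xD804 = 0x12EA6 → wrap carry → 0x2EA7
  0x2EA7 + 0x9A3C = 0x0C8E3
  0xC8E3 + 0xEA39 = 0x1B31C → wrap carry → 0xB31D
One's-complement sum = 0xB31D.
Checksum = ~0xB31D & 0xFFFF = 0x4CE2.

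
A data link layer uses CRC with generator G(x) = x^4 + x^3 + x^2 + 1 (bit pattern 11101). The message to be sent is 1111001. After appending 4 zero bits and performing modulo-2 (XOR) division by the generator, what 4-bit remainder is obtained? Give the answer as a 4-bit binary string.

0010

Append 4 zeros: 11110010000. Divide by 11101 (XOR where the leading bit is 1):
  pos 0: 11110 XOR 11101 = 00011
  pos 3: 11010 XOR 11101 = 00111
  pos 5: 11100 XOR 11101 = 00001
Remainder (last 4 bits) = 0010. This is the CRC / FCS.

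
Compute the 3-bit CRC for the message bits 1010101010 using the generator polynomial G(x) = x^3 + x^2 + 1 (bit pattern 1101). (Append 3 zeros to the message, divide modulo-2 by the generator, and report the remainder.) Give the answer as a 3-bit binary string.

Append 3 zeros: 1010101010000. Divide by 1101 (XOR where the leading bit is 1):
  pos 0: 1010 XOR 1101 = 0111
  pos 1: 1111 XOR 1101 = 0010
  pos 3: 1001 XOR 1101 = 0100
  pos 4: 1000 XOR 1101 = 0101
  pos 5: 1011 XOR 1101 = 0110
  pos 6: 1100 XOR 1101 = 0001
  pos 9: 1000 XOR 1101 = 0101
Remainder (last 3 bits) = 101. This is the CRC / FCS.

101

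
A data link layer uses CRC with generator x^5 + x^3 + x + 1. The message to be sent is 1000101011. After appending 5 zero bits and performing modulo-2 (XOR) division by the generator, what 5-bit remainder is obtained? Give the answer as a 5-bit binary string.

10101

Append 5 zeros: 100010101100000. Divide by 101011 (XOR where the leading bit is 1):
  pos 0: 100010 XOR 101011 = 001001
  pos 2: 100110 XOR 101011 = 001101
  pos 4: 110111 XOR 101011 = 011100
  pos 5: 111000 XOR 101011 = 010011
  pos 6: 100110 XOR 101011 = 001101
  pos 8: 110100 XOR 101011 = 011111
  pos 9: 111110 XOR 101011 = 010101
Remainder (last 5 bits) = 10101. This is the CRC / FCS.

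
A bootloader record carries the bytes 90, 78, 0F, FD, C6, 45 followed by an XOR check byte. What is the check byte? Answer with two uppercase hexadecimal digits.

XOR the bytes together:
  start with 0x90
  0x90 ⊕ 0x78 = 0xE8
  0xE8 ⊕ 0x0F = 0xE7
  0xE7 ⊕ 0xFD = 0x1A
  0x1A ⊕ 0xC6 = 0xDC
  0xDC ⊕ 0x45 = 0x99

99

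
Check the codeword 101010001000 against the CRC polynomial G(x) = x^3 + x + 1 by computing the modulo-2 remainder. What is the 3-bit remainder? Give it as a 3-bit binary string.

Modulo-2 division of 101010001000 by 1011:
  pos 0: 1010 XOR 1011 = 0001
  pos 3: 1100 XOR 1011 = 0111
  pos 4: 1110 XOR 1011 = 0101
  pos 5: 1011 XOR 1011 = 0000
Remainder = 000 (zero — the frame passes the CRC check).

000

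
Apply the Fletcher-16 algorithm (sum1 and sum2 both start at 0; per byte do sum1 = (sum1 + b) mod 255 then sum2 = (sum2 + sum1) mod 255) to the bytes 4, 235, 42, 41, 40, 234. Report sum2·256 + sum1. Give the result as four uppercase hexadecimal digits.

Running sums (mod 255):
  after byte 0 (4): sum1=4, sum2=4
  after byte 1 (235): sum1=239, sum2=243
  after byte 2 (42): sum1=26, sum2=14
  after byte 3 (41): sum1=67, sum2=81
  after byte 4 (40): sum1=107, sum2=188
  after byte 5 (234): sum1=86, sum2=19
Checksum = sum2·256 + sum1 = 19·256 + 86 = 4950 = 0x1356.

1356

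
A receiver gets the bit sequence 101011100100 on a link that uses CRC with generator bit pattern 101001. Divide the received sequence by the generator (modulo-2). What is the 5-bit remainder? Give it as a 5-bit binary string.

00000

Modulo-2 division of 101011100100 by 101001:
  pos 0: 101011 XOR 101001 = 000010
  pos 4: 101001 XOR 101001 = 000000
Remainder = 00000 (zero — the frame passes the CRC check).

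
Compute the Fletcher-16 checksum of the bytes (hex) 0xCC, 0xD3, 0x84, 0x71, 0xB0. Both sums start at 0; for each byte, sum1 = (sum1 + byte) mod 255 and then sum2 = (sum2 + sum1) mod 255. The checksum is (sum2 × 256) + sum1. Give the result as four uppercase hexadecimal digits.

Running sums (mod 255):
  after byte 0 (0xCC): sum1=204, sum2=204
  after byte 1 (0xD3): sum1=160, sum2=109
  after byte 2 (0x84): sum1=37, sum2=146
  after byte 3 (0x71): sum1=150, sum2=41
  after byte 4 (0xB0): sum1=71, sum2=112
Checksum = sum2·256 + sum1 = 112·256 + 71 = 28743 = 0x7047.

7047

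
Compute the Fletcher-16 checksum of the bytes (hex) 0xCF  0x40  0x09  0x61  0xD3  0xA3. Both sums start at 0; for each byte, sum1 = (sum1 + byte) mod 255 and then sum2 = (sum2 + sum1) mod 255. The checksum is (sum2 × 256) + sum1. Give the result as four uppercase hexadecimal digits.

B3F1

Running sums (mod 255):
  after byte 0 (0xCF): sum1=207, sum2=207
  after byte 1 (0x40): sum1=16, sum2=223
  after byte 2 (0x09): sum1=25, sum2=248
  after byte 3 (0x61): sum1=122, sum2=115
  after byte 4 (0xD3): sum1=78, sum2=193
  after byte 5 (0xA3): sum1=241, sum2=179
Checksum = sum2·256 + sum1 = 179·256 + 241 = 46065 = 0xB3F1.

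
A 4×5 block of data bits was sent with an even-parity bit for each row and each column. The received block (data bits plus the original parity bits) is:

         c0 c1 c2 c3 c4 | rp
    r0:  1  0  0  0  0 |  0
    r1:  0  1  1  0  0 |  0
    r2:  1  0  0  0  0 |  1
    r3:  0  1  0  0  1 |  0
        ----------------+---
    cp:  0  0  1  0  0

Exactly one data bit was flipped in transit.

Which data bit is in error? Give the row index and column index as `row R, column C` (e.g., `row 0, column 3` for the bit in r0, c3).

Recompute each row's even parity and compare to rp:
  r0: data parity 1, sent rp 0 → mismatch
  r1: data parity 0, sent rp 0 → ok
  r2: data parity 1, sent rp 1 → ok
  r3: data parity 0, sent rp 0 → ok
Recompute each column's even parity and compare to cp:
  c0: data parity 0, sent cp 0 → ok
  c1: data parity 0, sent cp 0 → ok
  c2: data parity 1, sent cp 1 → ok
  c3: data parity 0, sent cp 0 → ok
  c4: data parity 1, sent cp 0 → mismatch
Exactly one row (r0) and one column (c4) fail → the flipped bit is at their intersection.

row 0, column 4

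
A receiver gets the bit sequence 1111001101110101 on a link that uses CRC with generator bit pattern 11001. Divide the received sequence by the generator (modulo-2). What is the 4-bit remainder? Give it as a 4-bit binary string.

Modulo-2 division of 1111001101110101 by 11001:
  pos 0: 11110 XOR 11001 = 00111
  pos 2: 11101 XOR 11001 = 00100
  pos 4: 10010 XOR 11001 = 01011
  pos 5: 10111 XOR 11001 = 01110
  pos 6: 11101 XOR 11001 = 00100
  pos 8: 10010 XOR 11001 = 01011
  pos 9: 10111 XOR 11001 = 01110
  pos 10: 11100 XOR 11001 = 00101
Remainder = 1011 (nonzero — an error is detected).

1011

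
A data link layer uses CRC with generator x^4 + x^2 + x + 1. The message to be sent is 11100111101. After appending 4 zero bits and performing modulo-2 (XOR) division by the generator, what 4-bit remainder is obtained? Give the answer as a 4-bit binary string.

Append 4 zeros: 111001111010000. Divide by 10111 (XOR where the leading bit is 1):
  pos 0: 11100 XOR 10111 = 01011
  pos 1: 10111 XOR 10111 = 00000
  pos 6: 11101 XOR 10111 = 01010
  pos 7: 10100 XOR 10111 = 00011
  pos 10: 11000 XOR 10111 = 01111
Remainder (last 4 bits) = 1111. This is the CRC / FCS.

1111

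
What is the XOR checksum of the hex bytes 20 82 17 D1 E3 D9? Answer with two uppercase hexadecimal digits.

5E

XOR the bytes together:
  start with 0x20
  0x20 ⊕ 0x82 = 0xA2
  0xA2 ⊕ 0x17 = 0xB5
  0xB5 ⊕ 0xD1 = 0x64
  0x64 ⊕ 0xE3 = 0x87
  0x87 ⊕ 0xD9 = 0x5E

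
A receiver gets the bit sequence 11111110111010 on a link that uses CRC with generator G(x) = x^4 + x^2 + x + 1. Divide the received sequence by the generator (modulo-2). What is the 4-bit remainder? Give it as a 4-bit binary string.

1110

Modulo-2 division of 11111110111010 by 10111:
  pos 0: 11111 XOR 10111 = 01000
  pos 1: 10001 XOR 10111 = 00110
  pos 3: 11010 XOR 10111 = 01101
  pos 4: 11011 XOR 10111 = 01100
  pos 5: 11001 XOR 10111 = 01110
  pos 6: 11101 XOR 10111 = 01010
  pos 7: 10100 XOR 10111 = 00011
Remainder = 1110 (nonzero — an error is detected).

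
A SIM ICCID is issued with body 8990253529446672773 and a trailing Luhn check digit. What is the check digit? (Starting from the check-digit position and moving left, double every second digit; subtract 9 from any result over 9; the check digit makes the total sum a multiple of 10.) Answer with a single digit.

Partial digits right→left: 3 7 7 2 7 6 6 4 4 9 2 5 3 5 2 0 9 9 8
Double every second digit counting from the check-digit position (so the 1st, 3rd, 5th, ... of the partial from the right).
  doubled (with −9 where >9): 6 5 5 3 8 4 6 4 9 7 → sum 57
  kept as-is: 7 2 6 4 9 5 5 0 9 → sum 47
Total = 57 + 47 = 104.
Check digit = (10 − (104 mod 10)) mod 10 = 6.

6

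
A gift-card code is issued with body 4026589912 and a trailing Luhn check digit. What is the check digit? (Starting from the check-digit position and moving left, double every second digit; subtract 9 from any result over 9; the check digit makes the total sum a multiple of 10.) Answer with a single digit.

6

Partial digits right→left: 2 1 9 9 8 5 6 2 0 4
Double every second digit counting from the check-digit position (so the 1st, 3rd, 5th, ... of the partial from the right).
  doubled (with −9 where >9): 4 9 7 3 0 → sum 23
  kept as-is: 1 9 5 2 4 → sum 21
Total = 23 + 21 = 44.
Check digit = (10 − (44 mod 10)) mod 10 = 6.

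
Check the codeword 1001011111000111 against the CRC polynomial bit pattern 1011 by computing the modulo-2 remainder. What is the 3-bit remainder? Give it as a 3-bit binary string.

Modulo-2 division of 1001011111000111 by 1011:
  pos 0: 1001 XOR 1011 = 0010
  pos 2: 1001 XOR 1011 = 0010
  pos 4: 1011 XOR 1011 = 0000
  pos 8: 1100 XOR 1011 = 0111
  pos 9: 1110 XOR 1011 = 0101
  pos 10: 1011 XOR 1011 = 0000
Remainder = 011 (nonzero — an error is detected).

011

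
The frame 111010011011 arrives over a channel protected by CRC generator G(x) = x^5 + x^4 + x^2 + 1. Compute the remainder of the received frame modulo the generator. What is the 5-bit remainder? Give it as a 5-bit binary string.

Modulo-2 division of 111010011011 by 110101:
  pos 0: 111010 XOR 110101 = 001111
  pos 2: 111101 XOR 110101 = 001000
  pos 4: 100010 XOR 110101 = 010111
  pos 5: 101111 XOR 110101 = 011010
  pos 6: 110101 XOR 110101 = 000000
Remainder = 00000 (zero — the frame passes the CRC check).

00000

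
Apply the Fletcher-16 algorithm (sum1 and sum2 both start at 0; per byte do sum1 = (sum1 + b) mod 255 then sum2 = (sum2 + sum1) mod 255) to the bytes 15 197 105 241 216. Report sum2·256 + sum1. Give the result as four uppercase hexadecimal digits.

5B09

Running sums (mod 255):
  after byte 0 (15): sum1=15, sum2=15
  after byte 1 (197): sum1=212, sum2=227
  after byte 2 (105): sum1=62, sum2=34
  after byte 3 (241): sum1=48, sum2=82
  after byte 4 (216): sum1=9, sum2=91
Checksum = sum2·256 + sum1 = 91·256 + 9 = 23305 = 0x5B09.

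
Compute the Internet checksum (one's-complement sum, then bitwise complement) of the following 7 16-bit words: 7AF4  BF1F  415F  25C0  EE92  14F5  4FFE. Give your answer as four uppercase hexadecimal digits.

0B46

One's-complement addition (fold any carry out of bit 15 back into bit 0):
  0x7AF4 + 0xBF1F = 0x13A13 → wrap carry → 0x3A14
  0x3A14 + 0x415F = 0x07B73
  0x7B73 + 0x25C0 = 0x0A133
  0xA133 + 0xEE92 = 0x18FC5 → wrap carry → 0x8FC6
  0x8FC6 + 0x14F5 = 0x0A4BB
  0xA4BB + 0x4FFE = 0x0F4B9
One's-complement sum = 0xF4B9.
Checksum = ~0xF4B9 & 0xFFFF = 0x0B46.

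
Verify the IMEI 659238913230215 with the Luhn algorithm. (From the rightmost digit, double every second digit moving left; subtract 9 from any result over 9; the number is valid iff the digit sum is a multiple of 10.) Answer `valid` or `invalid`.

valid

From the right, keep odd positions and double even positions (subtract 9 from any doubled value over 9):
  doubled (positions 2,4,...): 2 0 4 2 7 4 1 → sum 20
  kept (positions 1,3,...): 5 2 3 3 9 3 9 6 → sum 40
Total = 60.
60 mod 10 = 0, so the number is valid.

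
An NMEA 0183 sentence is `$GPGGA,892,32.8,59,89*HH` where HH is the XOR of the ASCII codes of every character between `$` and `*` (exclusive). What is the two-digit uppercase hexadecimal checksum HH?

XOR the ASCII codes of the payload characters:
  'G' = 0x47 → acc = 0x47
  'P' = 0x50 → acc = 0x17
  'G' = 0x47 → acc = 0x50
  'G' = 0x47 → acc = 0x17
  'A' = 0x41 → acc = 0x56
  ',' = 0x2C → acc = 0x7A
  '8' = 0x38 → acc = 0x42
  '9' = 0x39 → acc = 0x7B
  '2' = 0x32 → acc = 0x49
  ',' = 0x2C → acc = 0x65
  '3' = 0x33 → acc = 0x56
  '2' = 0x32 → acc = 0x64
  '.' = 0x2E → acc = 0x4A
  '8' = 0x38 → acc = 0x72
  ',' = 0x2C → acc = 0x5E
  '5' = 0x35 → acc = 0x6B
  '9' = 0x39 → acc = 0x52
  ',' = 0x2C → acc = 0x7E
  '8' = 0x38 → acc = 0x46
  '9' = 0x39 → acc = 0x7F
Checksum = 0x7F.

7F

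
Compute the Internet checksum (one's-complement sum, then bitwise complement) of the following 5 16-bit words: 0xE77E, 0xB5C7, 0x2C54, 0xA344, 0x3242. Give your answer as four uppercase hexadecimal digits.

60DE

One's-complement addition (fold any carry out of bit 15 back into bit 0):
  0xE77E + 0xB5C7 = 0x19D45 → wrap carry → 0x9D46
  0x9D46 + 0x2C54 = 0x0C99A
  0xC99A + 0xA344 = 0x16CDE → wrap carry → 0x6CDF
  0x6CDF + 0x3242 = 0x09F21
One's-complement sum = 0x9F21.
Checksum = ~0x9F21 & 0xFFFF = 0x60DE.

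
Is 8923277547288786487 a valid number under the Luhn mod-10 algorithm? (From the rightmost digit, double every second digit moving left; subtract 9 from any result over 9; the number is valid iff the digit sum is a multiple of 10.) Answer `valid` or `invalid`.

valid

From the right, keep odd positions and double even positions (subtract 9 from any doubled value over 9):
  doubled (positions 2,4,...): 7 3 5 7 5 1 5 6 9 → sum 48
  kept (positions 1,3,...): 7 4 8 8 2 4 7 2 2 8 → sum 52
Total = 100.
100 mod 10 = 0, so the number is valid.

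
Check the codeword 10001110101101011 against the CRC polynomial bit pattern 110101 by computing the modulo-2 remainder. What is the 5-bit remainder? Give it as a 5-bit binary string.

00000

Modulo-2 division of 10001110101101011 by 110101:
  pos 0: 100011 XOR 110101 = 010110
  pos 1: 101101 XOR 110101 = 011000
  pos 2: 110000 XOR 110101 = 000101
  pos 5: 101101 XOR 110101 = 011000
  pos 6: 110001 XOR 110101 = 000100
  pos 9: 100010 XOR 110101 = 010111
  pos 10: 101111 XOR 110101 = 011010
  pos 11: 110101 XOR 110101 = 000000
Remainder = 00000 (zero — the frame passes the CRC check).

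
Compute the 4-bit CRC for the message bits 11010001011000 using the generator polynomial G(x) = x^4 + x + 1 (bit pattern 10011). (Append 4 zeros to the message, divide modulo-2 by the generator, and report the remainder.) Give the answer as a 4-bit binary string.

0110

Append 4 zeros: 110100010110000000. Divide by 10011 (XOR where the leading bit is 1):
  pos 0: 11010 XOR 10011 = 01001
  pos 1: 10010 XOR 10011 = 00001
  pos 5: 10101 XOR 10011 = 00110
  pos 7: 11010 XOR 10011 = 01001
  pos 8: 10010 XOR 10011 = 00001
  pos 12: 10000 XOR 10011 = 00011
Remainder (last 4 bits) = 0110. This is the CRC / FCS.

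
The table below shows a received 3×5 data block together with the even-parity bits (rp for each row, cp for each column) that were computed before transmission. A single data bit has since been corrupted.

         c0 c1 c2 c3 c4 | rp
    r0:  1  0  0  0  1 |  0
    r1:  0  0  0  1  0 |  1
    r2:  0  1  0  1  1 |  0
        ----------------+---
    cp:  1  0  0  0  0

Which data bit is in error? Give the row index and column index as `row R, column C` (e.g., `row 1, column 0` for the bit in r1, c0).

row 2, column 1

Recompute each row's even parity and compare to rp:
  r0: data parity 0, sent rp 0 → ok
  r1: data parity 1, sent rp 1 → ok
  r2: data parity 1, sent rp 0 → mismatch
Recompute each column's even parity and compare to cp:
  c0: data parity 1, sent cp 1 → ok
  c1: data parity 1, sent cp 0 → mismatch
  c2: data parity 0, sent cp 0 → ok
  c3: data parity 0, sent cp 0 → ok
  c4: data parity 0, sent cp 0 → ok
Exactly one row (r2) and one column (c1) fail → the flipped bit is at their intersection.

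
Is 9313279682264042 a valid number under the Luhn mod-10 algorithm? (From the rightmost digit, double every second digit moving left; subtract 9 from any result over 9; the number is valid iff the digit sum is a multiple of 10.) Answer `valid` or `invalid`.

valid

From the right, keep odd positions and double even positions (subtract 9 from any doubled value over 9):
  doubled (positions 2,4,...): 8 8 4 7 9 4 2 9 → sum 51
  kept (positions 1,3,...): 2 0 6 2 6 7 3 3 → sum 29
Total = 80.
80 mod 10 = 0, so the number is valid.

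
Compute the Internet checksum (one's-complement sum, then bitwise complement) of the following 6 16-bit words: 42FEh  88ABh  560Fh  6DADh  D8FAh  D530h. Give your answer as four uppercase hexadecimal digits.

One's-complement addition (fold any carry out of bit 15 back into bit 0):
  0x42FE + 0x88AB = 0x0CBA9
  0xCBA9 + 0x560F = 0x121B8 → wrap carry → 0x21B9
  0x21B9 + 0x6DAD = 0x08F66
  0x8F66 + 0xD8FA = 0x16860 → wrap carry → 0x6861
  0x6861 + 0xD530 = 0x13D91 → wrap carry → 0x3D92
One's-complement sum = 0x3D92.
Checksum = ~0x3D92 & 0xFFFF = 0xC26D.

C26D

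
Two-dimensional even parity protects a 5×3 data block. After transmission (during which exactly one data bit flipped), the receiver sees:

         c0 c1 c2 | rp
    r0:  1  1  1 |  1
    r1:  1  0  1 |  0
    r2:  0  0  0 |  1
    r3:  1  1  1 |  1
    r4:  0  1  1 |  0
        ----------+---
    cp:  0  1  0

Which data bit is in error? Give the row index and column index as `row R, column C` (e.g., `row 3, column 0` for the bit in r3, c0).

row 2, column 0

Recompute each row's even parity and compare to rp:
  r0: data parity 1, sent rp 1 → ok
  r1: data parity 0, sent rp 0 → ok
  r2: data parity 0, sent rp 1 → mismatch
  r3: data parity 1, sent rp 1 → ok
  r4: data parity 0, sent rp 0 → ok
Recompute each column's even parity and compare to cp:
  c0: data parity 1, sent cp 0 → mismatch
  c1: data parity 1, sent cp 1 → ok
  c2: data parity 0, sent cp 0 → ok
Exactly one row (r2) and one column (c0) fail → the flipped bit is at their intersection.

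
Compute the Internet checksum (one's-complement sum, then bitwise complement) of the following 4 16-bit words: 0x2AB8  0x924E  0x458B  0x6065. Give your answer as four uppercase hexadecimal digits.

One's-complement addition (fold any carry out of bit 15 back into bit 0):
  0x2AB8 + 0x924E = 0x0BD06
  0xBD06 + 0x458B = 0x10291 → wrap carry → 0x0292
  0x0292 + 0x6065 = 0x062F7
One's-complement sum = 0x62F7.
Checksum = ~0x62F7 & 0xFFFF = 0x9D08.

9D08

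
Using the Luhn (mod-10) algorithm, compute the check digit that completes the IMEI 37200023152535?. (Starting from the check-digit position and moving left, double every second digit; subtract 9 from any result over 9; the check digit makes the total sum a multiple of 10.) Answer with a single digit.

Partial digits right→left: 5 3 5 2 5 1 3 2 0 0 0 2 7 3
Double every second digit counting from the check-digit position (so the 1st, 3rd, 5th, ... of the partial from the right).
  doubled (with −9 where >9): 1 1 1 6 0 0 5 → sum 14
  kept as-is: 3 2 1 2 0 2 3 → sum 13
Total = 14 + 13 = 27.
Check digit = (10 − (27 mod 10)) mod 10 = 3.

3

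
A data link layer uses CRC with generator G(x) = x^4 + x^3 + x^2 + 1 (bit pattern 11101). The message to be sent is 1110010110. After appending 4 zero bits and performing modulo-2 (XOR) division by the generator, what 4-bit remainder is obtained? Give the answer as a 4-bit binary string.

1111

Append 4 zeros: 11100101100000. Divide by 11101 (XOR where the leading bit is 1):
  pos 0: 11100 XOR 11101 = 00001
  pos 4: 11011 XOR 11101 = 00110
  pos 6: 11000 XOR 11101 = 00101
  pos 8: 10100 XOR 11101 = 01001
  pos 9: 10010 XOR 11101 = 01111
Remainder (last 4 bits) = 1111. This is the CRC / FCS.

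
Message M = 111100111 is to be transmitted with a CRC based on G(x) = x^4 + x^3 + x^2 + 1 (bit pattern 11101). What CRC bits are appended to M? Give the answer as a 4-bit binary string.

Append 4 zeros: 1111001110000. Divide by 11101 (XOR where the leading bit is 1):
  pos 0: 11110 XOR 11101 = 00011
  pos 3: 11011 XOR 11101 = 00110
  pos 5: 11010 XOR 11101 = 00111
  pos 7: 11100 XOR 11101 = 00001
Remainder (last 4 bits) = 0010. This is the CRC / FCS.

0010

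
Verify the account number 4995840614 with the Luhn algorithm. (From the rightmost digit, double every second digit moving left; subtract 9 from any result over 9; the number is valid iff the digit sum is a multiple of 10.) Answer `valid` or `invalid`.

From the right, keep odd positions and double even positions (subtract 9 from any doubled value over 9):
  doubled (positions 2,4,...): 2 0 7 9 8 → sum 26
  kept (positions 1,3,...): 4 6 4 5 9 → sum 28
Total = 54.
54 mod 10 = 4, so the number is invalid.

invalid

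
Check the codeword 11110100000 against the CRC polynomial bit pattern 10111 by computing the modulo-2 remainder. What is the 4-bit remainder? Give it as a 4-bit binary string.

0001

Modulo-2 division of 11110100000 by 10111:
  pos 0: 11110 XOR 10111 = 01001
  pos 1: 10011 XOR 10111 = 00100
  pos 3: 10000 XOR 10111 = 00111
  pos 5: 11100 XOR 10111 = 01011
  pos 6: 10110 XOR 10111 = 00001
Remainder = 0001 (nonzero — an error is detected).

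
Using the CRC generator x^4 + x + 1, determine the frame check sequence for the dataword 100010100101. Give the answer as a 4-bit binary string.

1010

Append 4 zeros: 1000101001010000. Divide by 10011 (XOR where the leading bit is 1):
  pos 0: 10001 XOR 10011 = 00010
  pos 3: 10010 XOR 10011 = 00001
  pos 7: 10101 XOR 10011 = 00110
  pos 9: 11000 XOR 10011 = 01011
  pos 10: 10110 XOR 10011 = 00101
Remainder (last 4 bits) = 1010. This is the CRC / FCS.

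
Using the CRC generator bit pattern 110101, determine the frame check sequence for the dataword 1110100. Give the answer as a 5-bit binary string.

Append 5 zeros: 111010000000. Divide by 110101 (XOR where the leading bit is 1):
  pos 0: 111010 XOR 110101 = 001111
  pos 2: 111100 XOR 110101 = 001001
  pos 4: 100100 XOR 110101 = 010001
  pos 5: 100010 XOR 110101 = 010111
  pos 6: 101110 XOR 110101 = 011011
Remainder (last 5 bits) = 11011. This is the CRC / FCS.

11011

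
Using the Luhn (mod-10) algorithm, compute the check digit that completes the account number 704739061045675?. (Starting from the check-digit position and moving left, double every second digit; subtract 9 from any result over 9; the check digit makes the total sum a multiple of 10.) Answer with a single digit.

3

Partial digits right→left: 5 7 6 5 4 0 1 6 0 9 3 7 4 0 7
Double every second digit counting from the check-digit position (so the 1st, 3rd, 5th, ... of the partial from the right).
  doubled (with −9 where >9): 1 3 8 2 0 6 8 5 → sum 33
  kept as-is: 7 5 0 6 9 7 0 → sum 34
Total = 33 + 34 = 67.
Check digit = (10 − (67 mod 10)) mod 10 = 3.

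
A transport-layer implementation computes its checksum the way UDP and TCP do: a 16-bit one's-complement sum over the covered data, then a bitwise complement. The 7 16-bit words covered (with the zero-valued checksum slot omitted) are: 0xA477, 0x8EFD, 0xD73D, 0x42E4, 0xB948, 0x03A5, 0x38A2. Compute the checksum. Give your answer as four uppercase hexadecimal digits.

BCD8

One's-complement addition (fold any carry out of bit 15 back into bit 0):
  0xA477 + 0x8EFD = 0x13374 → wrap carry → 0x3375
  0x3375 + 0xD73D = 0x10AB2 → wrap carry → 0x0AB3
  0x0AB3 + 0x42E4 = 0x04D97
  0x4D97 + 0xB948 = 0x106DF → wrap carry → 0x06E0
  0x06E0 + 0x03A5 = 0x00A85
  0x0A85 + 0x38A2 = 0x04327
One's-complement sum = 0x4327.
Checksum = ~0x4327 & 0xFFFF = 0xBCD8.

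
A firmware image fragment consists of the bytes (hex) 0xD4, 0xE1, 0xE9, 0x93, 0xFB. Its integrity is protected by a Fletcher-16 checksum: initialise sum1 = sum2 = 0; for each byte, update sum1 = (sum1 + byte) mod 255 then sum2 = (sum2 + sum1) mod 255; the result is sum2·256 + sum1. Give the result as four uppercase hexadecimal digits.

Running sums (mod 255):
  after byte 0 (0xD4): sum1=212, sum2=212
  after byte 1 (0xE1): sum1=182, sum2=139
  after byte 2 (0xE9): sum1=160, sum2=44
  after byte 3 (0x93): sum1=52, sum2=96
  after byte 4 (0xFB): sum1=48, sum2=144
Checksum = sum2·256 + sum1 = 144·256 + 48 = 36912 = 0x9030.

9030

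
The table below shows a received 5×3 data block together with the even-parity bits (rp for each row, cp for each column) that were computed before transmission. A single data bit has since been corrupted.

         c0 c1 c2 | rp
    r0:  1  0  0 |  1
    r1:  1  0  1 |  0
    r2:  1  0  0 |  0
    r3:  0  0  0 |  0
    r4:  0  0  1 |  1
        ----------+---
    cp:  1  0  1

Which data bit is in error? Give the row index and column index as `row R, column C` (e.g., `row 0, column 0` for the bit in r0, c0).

Recompute each row's even parity and compare to rp:
  r0: data parity 1, sent rp 1 → ok
  r1: data parity 0, sent rp 0 → ok
  r2: data parity 1, sent rp 0 → mismatch
  r3: data parity 0, sent rp 0 → ok
  r4: data parity 1, sent rp 1 → ok
Recompute each column's even parity and compare to cp:
  c0: data parity 1, sent cp 1 → ok
  c1: data parity 0, sent cp 0 → ok
  c2: data parity 0, sent cp 1 → mismatch
Exactly one row (r2) and one column (c2) fail → the flipped bit is at their intersection.

row 2, column 2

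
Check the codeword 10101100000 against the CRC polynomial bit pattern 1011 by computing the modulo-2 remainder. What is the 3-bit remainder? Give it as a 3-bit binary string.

011

Modulo-2 division of 10101100000 by 1011:
  pos 0: 1010 XOR 1011 = 0001
  pos 3: 1110 XOR 1011 = 0101
  pos 4: 1010 XOR 1011 = 0001
  pos 7: 1000 XOR 1011 = 0011
Remainder = 011 (nonzero — an error is detected).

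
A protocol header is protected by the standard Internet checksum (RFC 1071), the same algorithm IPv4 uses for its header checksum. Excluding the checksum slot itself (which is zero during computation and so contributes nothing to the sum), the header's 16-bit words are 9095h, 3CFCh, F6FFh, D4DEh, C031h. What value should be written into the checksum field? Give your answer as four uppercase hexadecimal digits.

A65D

One's-complement addition (fold any carry out of bit 15 back into bit 0):
  0x9095 + 0x3CFC = 0x0CD91
  0xCD91 + 0xF6FF = 0x1C490 → wrap carry → 0xC491
  0xC491 + 0xD4DE = 0x1996F → wrap carry → 0x9970
  0x9970 + 0xC031 = 0x159A1 → wrap carry → 0x59A2
One's-complement sum = 0x59A2.
Checksum = ~0x59A2 & 0xFFFF = 0xA65D.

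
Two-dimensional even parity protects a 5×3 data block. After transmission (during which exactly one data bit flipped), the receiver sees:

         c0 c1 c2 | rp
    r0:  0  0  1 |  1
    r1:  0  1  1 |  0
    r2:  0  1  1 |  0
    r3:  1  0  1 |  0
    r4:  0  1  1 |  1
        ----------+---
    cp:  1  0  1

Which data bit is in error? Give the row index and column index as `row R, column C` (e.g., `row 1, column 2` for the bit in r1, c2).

row 4, column 1

Recompute each row's even parity and compare to rp:
  r0: data parity 1, sent rp 1 → ok
  r1: data parity 0, sent rp 0 → ok
  r2: data parity 0, sent rp 0 → ok
  r3: data parity 0, sent rp 0 → ok
  r4: data parity 0, sent rp 1 → mismatch
Recompute each column's even parity and compare to cp:
  c0: data parity 1, sent cp 1 → ok
  c1: data parity 1, sent cp 0 → mismatch
  c2: data parity 1, sent cp 1 → ok
Exactly one row (r4) and one column (c1) fail → the flipped bit is at their intersection.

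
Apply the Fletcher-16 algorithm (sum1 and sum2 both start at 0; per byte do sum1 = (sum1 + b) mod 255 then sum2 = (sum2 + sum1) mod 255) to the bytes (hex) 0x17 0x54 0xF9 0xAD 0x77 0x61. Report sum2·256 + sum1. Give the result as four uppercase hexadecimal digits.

Running sums (mod 255):
  after byte 0 (0x17): sum1=23, sum2=23
  after byte 1 (0x54): sum1=107, sum2=130
  after byte 2 (0xF9): sum1=101, sum2=231
  after byte 3 (0xAD): sum1=19, sum2=250
  after byte 4 (0x77): sum1=138, sum2=133
  after byte 5 (0x61): sum1=235, sum2=113
Checksum = sum2·256 + sum1 = 113·256 + 235 = 29163 = 0x71EB.

71EB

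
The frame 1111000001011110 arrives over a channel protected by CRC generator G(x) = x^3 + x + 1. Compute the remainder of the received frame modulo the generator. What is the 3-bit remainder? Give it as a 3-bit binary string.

Modulo-2 division of 1111000001011110 by 1011:
  pos 0: 1111 XOR 1011 = 0100
  pos 1: 1000 XOR 1011 = 0011
  pos 3: 1100 XOR 1011 = 0111
  pos 4: 1110 XOR 1011 = 0101
  pos 5: 1010 XOR 1011 = 0001
  pos 8: 1101 XOR 1011 = 0110
  pos 9: 1101 XOR 1011 = 0110
  pos 10: 1101 XOR 1011 = 0110
  pos 11: 1101 XOR 1011 = 0110
  pos 12: 1100 XOR 1011 = 0111
Remainder = 111 (nonzero — an error is detected).

111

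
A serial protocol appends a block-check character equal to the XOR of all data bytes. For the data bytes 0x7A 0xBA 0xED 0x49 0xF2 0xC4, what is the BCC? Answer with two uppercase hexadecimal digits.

52

XOR the bytes together:
  start with 0x7A
  0x7A ⊕ 0xBA = 0xC0
  0xC0 ⊕ 0xED = 0x2D
  0x2D ⊕ 0x49 = 0x64
  0x64 ⊕ 0xF2 = 0x96
  0x96 ⊕ 0xC4 = 0x52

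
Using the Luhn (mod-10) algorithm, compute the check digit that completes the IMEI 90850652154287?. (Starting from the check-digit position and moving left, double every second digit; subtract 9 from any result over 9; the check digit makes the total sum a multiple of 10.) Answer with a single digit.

Partial digits right→left: 7 8 2 4 5 1 2 5 6 0 5 8 0 9
Double every second digit counting from the check-digit position (so the 1st, 3rd, 5th, ... of the partial from the right).
  doubled (with −9 where >9): 5 4 1 4 3 1 0 → sum 18
  kept as-is: 8 4 1 5 0 8 9 → sum 35
Total = 18 + 35 = 53.
Check digit = (10 − (53 mod 10)) mod 10 = 7.

7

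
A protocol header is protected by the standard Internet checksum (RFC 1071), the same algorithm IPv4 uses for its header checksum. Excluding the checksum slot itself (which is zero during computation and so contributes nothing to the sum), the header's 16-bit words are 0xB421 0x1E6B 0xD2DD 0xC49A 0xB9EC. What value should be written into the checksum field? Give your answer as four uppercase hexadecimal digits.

DC0D

One's-complement addition (fold any carry out of bit 15 back into bit 0):
  0xB421 + 0x1E6B = 0x0D28C
  0xD28C + 0xD2DD = 0x1A569 → wrap carry → 0xA56A
  0xA56A + 0xC49A = 0x16A04 → wrap carry → 0x6A05
  0x6A05 + 0xB9EC = 0x123F1 → wrap carry → 0x23F2
One's-complement sum = 0x23F2.
Checksum = ~0x23F2 & 0xFFFF = 0xDC0D.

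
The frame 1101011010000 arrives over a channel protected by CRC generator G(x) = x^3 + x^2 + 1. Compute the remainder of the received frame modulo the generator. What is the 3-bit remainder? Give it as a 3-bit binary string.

000

Modulo-2 division of 1101011010000 by 1101:
  pos 0: 1101 XOR 1101 = 0000
  pos 5: 1101 XOR 1101 = 0000
Remainder = 000 (zero — the frame passes the CRC check).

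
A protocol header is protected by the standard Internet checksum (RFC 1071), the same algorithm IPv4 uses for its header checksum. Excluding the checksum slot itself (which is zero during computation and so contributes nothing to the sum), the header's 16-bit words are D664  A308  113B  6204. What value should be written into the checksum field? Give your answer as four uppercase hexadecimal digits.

One's-complement addition (fold any carry out of bit 15 back into bit 0):
  0xD664 + 0xA308 = 0x1796C → wrap carry → 0x796D
  0x796D + 0x113B = 0x08AA8
  0x8AA8 + 0x6204 = 0x0ECAC
One's-complement sum = 0xECAC.
Checksum = ~0xECAC & 0xFFFF = 0x1353.

1353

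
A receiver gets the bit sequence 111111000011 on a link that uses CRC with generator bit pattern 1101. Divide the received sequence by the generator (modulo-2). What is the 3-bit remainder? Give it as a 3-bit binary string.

Modulo-2 division of 111111000011 by 1101:
  pos 0: 1111 XOR 1101 = 0010
  pos 2: 1011 XOR 1101 = 0110
  pos 3: 1100 XOR 1101 = 0001
  pos 6: 1000 XOR 1101 = 0101
  pos 7: 1011 XOR 1101 = 0110
  pos 8: 1101 XOR 1101 = 0000
Remainder = 000 (zero — the frame passes the CRC check).

000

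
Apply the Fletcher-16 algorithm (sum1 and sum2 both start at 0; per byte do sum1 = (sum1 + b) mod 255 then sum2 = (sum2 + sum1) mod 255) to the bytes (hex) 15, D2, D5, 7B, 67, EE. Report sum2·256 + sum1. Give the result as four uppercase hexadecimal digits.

Running sums (mod 255):
  after byte 0 (15): sum1=21, sum2=21
  after byte 1 (D2): sum1=231, sum2=252
  after byte 2 (D5): sum1=189, sum2=186
  after byte 3 (7B): sum1=57, sum2=243
  after byte 4 (67): sum1=160, sum2=148
  after byte 5 (EE): sum1=143, sum2=36
Checksum = sum2·256 + sum1 = 36·256 + 143 = 9359 = 0x248F.

248F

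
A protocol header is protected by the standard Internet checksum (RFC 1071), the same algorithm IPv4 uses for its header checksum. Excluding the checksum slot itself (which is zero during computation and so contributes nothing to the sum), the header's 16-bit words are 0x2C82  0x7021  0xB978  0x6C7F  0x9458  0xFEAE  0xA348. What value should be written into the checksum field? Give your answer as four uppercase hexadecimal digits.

0714

One's-complement addition (fold any carry out of bit 15 back into bit 0):
  0x2C82 + 0x7021 = 0x09CA3
  0x9CA3 + 0xB978 = 0x1561B → wrap carry → 0x561C
  0x561C + 0x6C7F = 0x0C29B
  0xC29B + 0x9458 = 0x156F3 → wrap carry → 0x56F4
  0x56F4 + 0xFEAE = 0x155A2 → wrap carry → 0x55A3
  0x55A3 + 0xA348 = 0x0F8EB
One's-complement sum = 0xF8EB.
Checksum = ~0xF8EB & 0xFFFF = 0x0714.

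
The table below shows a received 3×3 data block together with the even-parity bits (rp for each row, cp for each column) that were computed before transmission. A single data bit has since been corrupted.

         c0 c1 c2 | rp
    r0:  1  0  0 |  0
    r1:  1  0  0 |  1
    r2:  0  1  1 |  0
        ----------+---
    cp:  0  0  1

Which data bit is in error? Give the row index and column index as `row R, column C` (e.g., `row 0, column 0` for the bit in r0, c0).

Recompute each row's even parity and compare to rp:
  r0: data parity 1, sent rp 0 → mismatch
  r1: data parity 1, sent rp 1 → ok
  r2: data parity 0, sent rp 0 → ok
Recompute each column's even parity and compare to cp:
  c0: data parity 0, sent cp 0 → ok
  c1: data parity 1, sent cp 0 → mismatch
  c2: data parity 1, sent cp 1 → ok
Exactly one row (r0) and one column (c1) fail → the flipped bit is at their intersection.

row 0, column 1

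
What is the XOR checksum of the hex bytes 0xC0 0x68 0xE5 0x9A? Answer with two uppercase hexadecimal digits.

D7

XOR the bytes together:
  start with 0xC0
  0xC0 ⊕ 0x68 = 0xA8
  0xA8 ⊕ 0xE5 = 0x4D
  0x4D ⊕ 0x9A = 0xD7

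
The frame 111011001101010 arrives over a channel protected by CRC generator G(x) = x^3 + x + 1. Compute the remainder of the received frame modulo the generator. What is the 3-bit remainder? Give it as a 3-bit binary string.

111

Modulo-2 division of 111011001101010 by 1011:
  pos 0: 1110 XOR 1011 = 0101
  pos 1: 1011 XOR 1011 = 0000
  pos 5: 1001 XOR 1011 = 0010
  pos 7: 1010 XOR 1011 = 0001
  pos 10: 1101 XOR 1011 = 0110
  pos 11: 1100 XOR 1011 = 0111
Remainder = 111 (nonzero — an error is detected).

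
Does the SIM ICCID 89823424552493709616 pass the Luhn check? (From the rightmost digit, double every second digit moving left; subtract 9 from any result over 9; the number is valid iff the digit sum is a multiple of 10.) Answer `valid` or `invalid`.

invalid

From the right, keep odd positions and double even positions (subtract 9 from any doubled value over 9):
  doubled (positions 2,4,...): 2 9 5 9 4 1 4 6 7 7 → sum 54
  kept (positions 1,3,...): 6 6 0 3 4 5 4 4 2 9 → sum 43
Total = 97.
97 mod 10 = 7, so the number is invalid.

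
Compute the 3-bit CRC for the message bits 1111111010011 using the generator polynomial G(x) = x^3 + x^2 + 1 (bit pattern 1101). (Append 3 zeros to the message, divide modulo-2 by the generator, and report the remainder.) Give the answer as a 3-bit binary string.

011

Append 3 zeros: 1111111010011000. Divide by 1101 (XOR where the leading bit is 1):
  pos 0: 1111 XOR 1101 = 0010
  pos 2: 1011 XOR 1101 = 0110
  pos 3: 1101 XOR 1101 = 0000
  pos 8: 1001 XOR 1101 = 0100
  pos 9: 1001 XOR 1101 = 0100
  pos 10: 1000 XOR 1101 = 0101
  pos 11: 1010 XOR 1101 = 0111
  pos 12: 1110 XOR 1101 = 0011
Remainder (last 3 bits) = 011. This is the CRC / FCS.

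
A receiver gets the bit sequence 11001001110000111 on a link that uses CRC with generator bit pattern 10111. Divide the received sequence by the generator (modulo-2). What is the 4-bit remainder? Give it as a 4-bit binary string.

1000

Modulo-2 division of 11001001110000111 by 10111:
  pos 0: 11001 XOR 10111 = 01110
  pos 1: 11100 XOR 10111 = 01011
  pos 2: 10110 XOR 10111 = 00001
  pos 6: 11110 XOR 10111 = 01001
  pos 7: 10010 XOR 10111 = 00101
  pos 9: 10100 XOR 10111 = 00011
  pos 12: 11111 XOR 10111 = 01000
Remainder = 1000 (nonzero — an error is detected).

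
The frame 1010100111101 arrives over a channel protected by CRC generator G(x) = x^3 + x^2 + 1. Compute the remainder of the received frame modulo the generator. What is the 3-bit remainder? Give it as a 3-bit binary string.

Modulo-2 division of 1010100111101 by 1101:
  pos 0: 1010 XOR 1101 = 0111
  pos 1: 1111 XOR 1101 = 0010
  pos 3: 1000 XOR 1101 = 0101
  pos 4: 1011 XOR 1101 = 0110
  pos 5: 1101 XOR 1101 = 0000
  pos 9: 1101 XOR 1101 = 0000
Remainder = 000 (zero — the frame passes the CRC check).

000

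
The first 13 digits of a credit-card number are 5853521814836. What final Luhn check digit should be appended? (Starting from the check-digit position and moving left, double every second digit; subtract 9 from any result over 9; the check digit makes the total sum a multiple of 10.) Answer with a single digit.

Partial digits right→left: 6 3 8 4 1 8 1 2 5 3 5 8 5
Double every second digit counting from the check-digit position (so the 1st, 3rd, 5th, ... of the partial from the right).
  doubled (with −9 where >9): 3 7 2 2 1 1 1 → sum 17
  kept as-is: 3 4 8 2 3 8 → sum 28
Total = 17 + 28 = 45.
Check digit = (10 − (45 mod 10)) mod 10 = 5.

5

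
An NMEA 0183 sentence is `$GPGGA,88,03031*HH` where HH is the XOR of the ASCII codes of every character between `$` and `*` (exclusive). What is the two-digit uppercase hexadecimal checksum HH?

67

XOR the ASCII codes of the payload characters:
  'G' = 0x47 → acc = 0x47
  'P' = 0x50 → acc = 0x17
  'G' = 0x47 → acc = 0x50
  'G' = 0x47 → acc = 0x17
  'A' = 0x41 → acc = 0x56
  ',' = 0x2C → acc = 0x7A
  '8' = 0x38 → acc = 0x42
  '8' = 0x38 → acc = 0x7A
  ',' = 0x2C → acc = 0x56
  '0' = 0x30 → acc = 0x66
  '3' = 0x33 → acc = 0x55
  '0' = 0x30 → acc = 0x65
  '3' = 0x33 → acc = 0x56
  '1' = 0x31 → acc = 0x67
Checksum = 0x67.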